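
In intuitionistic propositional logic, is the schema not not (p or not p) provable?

Yes

This is the double negation of excluded middle, which is intuitionistically derivable.
Assuming not (p or not p): from p we'd get p or not p, so not p; but then p or not p again — contradiction. Hence not not (p or not p).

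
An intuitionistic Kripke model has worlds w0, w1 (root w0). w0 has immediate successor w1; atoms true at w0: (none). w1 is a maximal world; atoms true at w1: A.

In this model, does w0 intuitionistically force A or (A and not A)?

No

w0 does not force A or (A and not A): neither disjunct is forced at w0.
w0 lacks atom A, so w0 does not force A.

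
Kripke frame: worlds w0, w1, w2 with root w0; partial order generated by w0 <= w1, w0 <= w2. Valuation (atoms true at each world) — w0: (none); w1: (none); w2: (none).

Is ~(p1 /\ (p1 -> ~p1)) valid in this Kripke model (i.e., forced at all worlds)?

w0 ||- ~(p1 /\ (p1 -> ~p1)): no world accessible from w0 forces p1 /\ (p1 -> ~p1).
Since the root w0 forces ~(p1 /\ (p1 -> ~p1)) and forcing is persistent (monotone upward), every world forces it.

Yes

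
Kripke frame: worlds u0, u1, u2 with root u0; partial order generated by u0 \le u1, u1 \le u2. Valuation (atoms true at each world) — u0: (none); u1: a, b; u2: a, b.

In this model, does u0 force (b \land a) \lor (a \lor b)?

No

u0 \nVdash (b \land a) \lor (a \lor b): neither disjunct is forced at u0.
u0 \nVdash b \land a since u0 fails b.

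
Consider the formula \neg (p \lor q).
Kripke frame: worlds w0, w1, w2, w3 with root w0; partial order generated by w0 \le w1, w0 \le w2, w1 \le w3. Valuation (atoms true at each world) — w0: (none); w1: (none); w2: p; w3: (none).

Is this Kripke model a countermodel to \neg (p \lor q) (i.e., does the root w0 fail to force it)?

w0 \nVdash \neg (p \lor q) since w2 is accessible from w0 and w2 \Vdash p \lor q.
w2 \Vdash p \lor q via the disjunct p.
So the root w0 does not force \neg (p \lor q); the model is a countermodel.

Yes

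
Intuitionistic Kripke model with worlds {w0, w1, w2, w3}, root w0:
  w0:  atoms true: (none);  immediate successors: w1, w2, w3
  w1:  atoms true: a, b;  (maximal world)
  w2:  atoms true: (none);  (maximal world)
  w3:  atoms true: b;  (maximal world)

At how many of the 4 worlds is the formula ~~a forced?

1

w0: does not force it — w0 ||-/- ~~a since w2 is accessible from w0 and w2 ||- ~a.
w1: forces it.
w2: does not force it — w2 ||-/- ~~a since w2 is accessible from w2 and w2 ||- ~a.
w3: does not force it — w3 ||-/- ~~a since w3 is accessible from w3 and w3 ||- ~a.
Worlds forcing the formula: {w1}.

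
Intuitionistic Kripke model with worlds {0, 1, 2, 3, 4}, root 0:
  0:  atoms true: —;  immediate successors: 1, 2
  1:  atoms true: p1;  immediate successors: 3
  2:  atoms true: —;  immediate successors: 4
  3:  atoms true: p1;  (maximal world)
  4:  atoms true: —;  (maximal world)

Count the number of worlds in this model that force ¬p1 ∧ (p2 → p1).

2

0: does not force it — 0 ⊮ ¬p1 ∧ (p2 → p1) since 0 fails ¬p1.
1: does not force it — 1 ⊮ ¬p1 ∧ (p2 → p1) since 1 fails ¬p1.
2: forces it.
3: does not force it.
4: forces it.
Worlds forcing the formula: {2, 4}.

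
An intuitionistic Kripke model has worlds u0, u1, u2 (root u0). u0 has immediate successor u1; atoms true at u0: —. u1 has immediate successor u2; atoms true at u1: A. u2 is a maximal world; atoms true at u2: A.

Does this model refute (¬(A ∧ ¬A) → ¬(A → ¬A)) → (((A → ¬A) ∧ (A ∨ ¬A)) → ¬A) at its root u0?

u0 ⊩ (¬(A ∧ ¬A) → ¬(A → ¬A)) → (((A → ¬A) ∧ (A ∨ ¬A)) → ¬A): every world accessible from u0 that forces ¬(A ∧ ¬A) → ¬(A → ¬A) (namely u0, u1, u2) also forces ((A → ¬A) ∧ (A ∨ ¬A)) → ¬A.
So the root u0 forces (¬(A ∧ ¬A) → ¬(A → ¬A)) → (((A → ¬A) ∧ (A ∨ ¬A)) → ¬A); the model is not a countermodel.

No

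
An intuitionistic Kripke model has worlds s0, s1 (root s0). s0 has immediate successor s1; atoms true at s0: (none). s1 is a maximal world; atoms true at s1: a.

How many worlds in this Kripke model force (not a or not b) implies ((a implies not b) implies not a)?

0

s0: does not force it — s0 does not force (not a or not b) implies ((a implies not b) implies not a): already at s0 itself, s0 forces not a or not b but s0 does not force (a implies not b) implies not a.
s1: does not force it — s1 does not force (not a or not b) implies ((a implies not b) implies not a): already at s1 itself, s1 forces not a or not b but s1 does not force (a implies not b) implies not a.
Worlds forcing the formula: { }.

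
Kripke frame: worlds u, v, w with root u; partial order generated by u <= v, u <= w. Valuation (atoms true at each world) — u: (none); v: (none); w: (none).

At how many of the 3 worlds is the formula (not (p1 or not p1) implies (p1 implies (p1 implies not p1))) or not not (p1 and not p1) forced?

3

u: forces it.
v: forces it.
w: forces it.
Worlds forcing the formula: {u, v, w}.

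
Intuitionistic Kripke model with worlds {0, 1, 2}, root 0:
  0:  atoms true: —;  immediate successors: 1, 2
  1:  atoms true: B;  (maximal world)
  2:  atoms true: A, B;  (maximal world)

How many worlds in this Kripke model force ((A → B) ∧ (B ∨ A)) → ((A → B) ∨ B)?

0: forces it.
1: forces it.
2: forces it.
Worlds forcing the formula: {0, 1, 2}.

3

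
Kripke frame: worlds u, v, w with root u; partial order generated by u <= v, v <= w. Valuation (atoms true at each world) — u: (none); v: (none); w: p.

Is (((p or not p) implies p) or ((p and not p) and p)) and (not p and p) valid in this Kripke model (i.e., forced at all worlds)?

Not every world: u does not force (((p or not p) implies p) or ((p and not p) and p)) and (not p and p).
u does not force (((p or not p) implies p) or ((p and not p) and p)) and (not p and p) since u fails not p and p.

No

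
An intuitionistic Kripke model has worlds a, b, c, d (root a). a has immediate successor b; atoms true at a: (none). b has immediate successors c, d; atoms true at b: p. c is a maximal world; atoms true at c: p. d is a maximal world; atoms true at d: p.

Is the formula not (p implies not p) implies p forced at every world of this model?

No

Not every world: a does not force not (p implies not p) implies p.
a does not force not (p implies not p) implies p: already at a itself, a forces not (p implies not p) but a does not force p.
a lacks atom p, so a does not force p.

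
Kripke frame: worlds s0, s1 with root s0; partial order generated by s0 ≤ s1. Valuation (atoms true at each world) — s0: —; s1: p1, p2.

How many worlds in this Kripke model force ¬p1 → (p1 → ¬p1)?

s0: forces it.
s1: forces it.
Worlds forcing the formula: {s0, s1}.

2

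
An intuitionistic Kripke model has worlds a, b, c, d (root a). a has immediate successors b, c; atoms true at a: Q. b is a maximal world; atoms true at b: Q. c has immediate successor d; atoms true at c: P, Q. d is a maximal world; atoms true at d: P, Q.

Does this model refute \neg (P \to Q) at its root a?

a \nVdash \neg (P \to Q) since a is accessible from a and a \Vdash P \to Q.
a \Vdash P \to Q: every world accessible from a that forces P (namely c, d) also forces Q.
So the root a does not force \neg (P \to Q); the model is a countermodel.

Yes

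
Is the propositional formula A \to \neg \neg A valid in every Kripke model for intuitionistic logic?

This is double-negation introduction, which is intuitionistically derivable.
If a world forces A then every accessible world forces A (persistence), so none forces \neg A; hence \neg \neg A.

Yes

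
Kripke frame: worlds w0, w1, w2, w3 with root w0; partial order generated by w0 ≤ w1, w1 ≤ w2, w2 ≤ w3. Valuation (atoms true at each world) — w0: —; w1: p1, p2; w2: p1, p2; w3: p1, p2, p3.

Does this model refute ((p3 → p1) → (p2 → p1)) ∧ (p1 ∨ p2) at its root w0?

Yes

w0 ⊮ ((p3 → p1) → (p2 → p1)) ∧ (p1 ∨ p2) since w0 fails p1 ∨ p2.
So the root w0 does not force ((p3 → p1) → (p2 → p1)) ∧ (p1 ∨ p2); the model is a countermodel.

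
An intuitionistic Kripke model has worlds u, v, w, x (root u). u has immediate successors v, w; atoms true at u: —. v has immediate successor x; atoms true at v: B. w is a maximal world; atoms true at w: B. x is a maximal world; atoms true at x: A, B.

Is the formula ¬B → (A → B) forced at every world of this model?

u ⊩ ¬B → (A → B) vacuously: no world accessible from u forces the antecedent ¬B.
Since the root u forces ¬B → (A → B) and forcing is persistent (monotone upward), every world forces it.

Yes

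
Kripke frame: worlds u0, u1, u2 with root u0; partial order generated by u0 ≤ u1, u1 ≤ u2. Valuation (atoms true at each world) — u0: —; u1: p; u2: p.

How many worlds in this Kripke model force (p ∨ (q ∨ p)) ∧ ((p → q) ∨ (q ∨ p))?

u0: does not force it — u0 ⊮ (p ∨ (q ∨ p)) ∧ ((p → q) ∨ (q ∨ p)) since u0 fails p ∨ (q ∨ p).
u1: forces it.
u2: forces it.
Worlds forcing the formula: {u1, u2}.

2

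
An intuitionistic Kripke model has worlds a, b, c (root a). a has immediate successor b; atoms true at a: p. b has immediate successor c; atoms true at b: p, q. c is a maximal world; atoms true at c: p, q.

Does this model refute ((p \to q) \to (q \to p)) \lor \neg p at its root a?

a \Vdash ((p \to q) \to (q \to p)) \lor \neg p via the disjunct (p \to q) \to (q \to p).
So the root a forces ((p \to q) \to (q \to p)) \lor \neg p; the model is not a countermodel.

No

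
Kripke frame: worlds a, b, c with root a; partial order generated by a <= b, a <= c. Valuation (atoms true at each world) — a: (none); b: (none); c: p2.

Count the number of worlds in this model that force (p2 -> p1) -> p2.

a: does not force it — a ||-/- (p2 -> p1) -> p2: at the accessible world b, b ||- p2 -> p1 but b ||-/- p2.
b: does not force it.
c: forces it.
Worlds forcing the formula: {c}.

1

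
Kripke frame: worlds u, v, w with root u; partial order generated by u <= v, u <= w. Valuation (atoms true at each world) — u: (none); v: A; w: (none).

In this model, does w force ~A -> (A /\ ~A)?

w ||-/- ~A -> (A /\ ~A): already at w itself, w ||- ~A but w ||-/- A /\ ~A.
w ||-/- A /\ ~A since w fails A.

No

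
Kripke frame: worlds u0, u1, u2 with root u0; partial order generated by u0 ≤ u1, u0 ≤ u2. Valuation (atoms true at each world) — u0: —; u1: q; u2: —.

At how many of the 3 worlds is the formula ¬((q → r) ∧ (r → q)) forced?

u0: does not force it — u0 ⊮ ¬((q → r) ∧ (r → q)) since u2 is accessible from u0 and u2 ⊩ (q → r) ∧ (r → q).
u1: forces it.
u2: does not force it — u2 ⊮ ¬((q → r) ∧ (r → q)) since u2 is accessible from u2 and u2 ⊩ (q → r) ∧ (r → q).
Worlds forcing the formula: {u1}.

1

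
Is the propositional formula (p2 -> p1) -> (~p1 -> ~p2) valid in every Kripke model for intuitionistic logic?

This is the forward direction of contraposition, which is intuitionistically derivable.
Assume p2 -> p1 and ~p1. If p2 held then p1 would follow, contradicting ~p1; so ~p2.

Yes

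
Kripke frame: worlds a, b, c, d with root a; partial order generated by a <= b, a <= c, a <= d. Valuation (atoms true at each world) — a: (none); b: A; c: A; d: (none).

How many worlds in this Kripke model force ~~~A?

a: does not force it — a ||-/- ~~~A since b is accessible from a and b ||- ~~A.
b: does not force it — b ||-/- ~~~A since b is accessible from b and b ||- ~~A.
c: does not force it — c ||-/- ~~~A since c is accessible from c and c ||- ~~A.
d: forces it.
Worlds forcing the formula: {d}.

1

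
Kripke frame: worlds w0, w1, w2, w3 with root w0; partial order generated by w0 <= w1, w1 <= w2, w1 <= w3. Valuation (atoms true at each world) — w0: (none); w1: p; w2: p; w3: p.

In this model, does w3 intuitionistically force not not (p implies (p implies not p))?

w3 does not force not not (p implies (p implies not p)) since w3 is accessible from w3 and w3 forces not (p implies (p implies not p)).
w3 forces not (p implies (p implies not p)): no world accessible from w3 forces p implies (p implies not p).

No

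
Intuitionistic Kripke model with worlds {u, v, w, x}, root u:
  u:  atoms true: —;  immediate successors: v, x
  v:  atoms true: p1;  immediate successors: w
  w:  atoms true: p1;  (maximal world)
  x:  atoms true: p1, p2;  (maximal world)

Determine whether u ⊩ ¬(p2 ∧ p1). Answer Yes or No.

No

u ⊮ ¬(p2 ∧ p1) since x is accessible from u and x ⊩ p2 ∧ p1.
x ⊩ p2 ∧ p1 since x forces both conjuncts.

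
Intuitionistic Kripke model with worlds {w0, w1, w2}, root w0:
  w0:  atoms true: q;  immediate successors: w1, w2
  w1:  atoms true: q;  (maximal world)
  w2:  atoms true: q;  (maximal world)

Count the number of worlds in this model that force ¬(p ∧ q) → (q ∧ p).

w0: does not force it — w0 ⊮ ¬(p ∧ q) → (q ∧ p): already at w0 itself, w0 ⊩ ¬(p ∧ q) but w0 ⊮ q ∧ p.
w1: does not force it — w1 ⊮ ¬(p ∧ q) → (q ∧ p): already at w1 itself, w1 ⊩ ¬(p ∧ q) but w1 ⊮ q ∧ p.
w2: does not force it.
Worlds forcing the formula: { }.

0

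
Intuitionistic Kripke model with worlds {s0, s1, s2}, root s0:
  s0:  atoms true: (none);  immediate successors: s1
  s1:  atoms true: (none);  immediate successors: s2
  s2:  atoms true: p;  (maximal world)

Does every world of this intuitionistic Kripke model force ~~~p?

No

Not every world: s0 ||-/- ~~~p.
s0 ||-/- ~~~p since s0 is accessible from s0 and s0 ||- ~~p.
s0 ||- ~~p: no world accessible from s0 forces ~p.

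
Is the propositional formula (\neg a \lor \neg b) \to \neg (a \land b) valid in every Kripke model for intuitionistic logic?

This is a constructively valid De Morgan direction (disjunction of negations to negated conjunction), which is intuitionistically derivable.
If \neg a holds at a world then no accessible world forces a, hence none forces a \land b; likewise for \neg b.

Yes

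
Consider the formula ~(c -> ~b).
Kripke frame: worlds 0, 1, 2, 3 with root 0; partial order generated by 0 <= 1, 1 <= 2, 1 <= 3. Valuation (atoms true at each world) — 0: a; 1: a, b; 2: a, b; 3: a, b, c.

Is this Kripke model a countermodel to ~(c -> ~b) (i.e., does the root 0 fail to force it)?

Yes

0 ||-/- ~(c -> ~b) since 2 is accessible from 0 and 2 ||- c -> ~b.
2 ||- c -> ~b vacuously: no world accessible from 2 forces the antecedent c.
So the root 0 does not force ~(c -> ~b); the model is a countermodel.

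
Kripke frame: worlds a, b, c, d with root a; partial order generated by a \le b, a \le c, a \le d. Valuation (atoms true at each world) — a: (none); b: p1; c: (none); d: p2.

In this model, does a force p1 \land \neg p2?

a \nVdash p1 \land \neg p2 since a fails p1.

No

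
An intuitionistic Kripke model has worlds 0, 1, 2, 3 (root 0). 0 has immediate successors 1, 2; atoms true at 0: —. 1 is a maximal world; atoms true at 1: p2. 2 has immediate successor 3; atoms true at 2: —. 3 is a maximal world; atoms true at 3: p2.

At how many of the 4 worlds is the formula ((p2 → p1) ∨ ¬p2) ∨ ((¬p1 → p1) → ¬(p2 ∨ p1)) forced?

0: forces it.
1: forces it.
2: forces it.
3: forces it.
Worlds forcing the formula: {0, 1, 2, 3}.

4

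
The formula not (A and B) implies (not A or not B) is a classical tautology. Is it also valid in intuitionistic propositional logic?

This is the constructively invalid direction of De Morgan's law for conjunction, which is not intuitionistically valid.
A Kripke countermodel: worlds u, v, w; order generated by u <= v, u <= w; atoms true at each world — u:{}; v:{A}; w:{B}.
u does not force not (A and B) implies (not A or not B): already at u itself, u forces not (A and B) but u does not force not A or not B.
u does not force not A or not B: neither disjunct is forced at u.
u does not force not A since v is accessible from u and v forces A.
So the root u does not force the formula.

No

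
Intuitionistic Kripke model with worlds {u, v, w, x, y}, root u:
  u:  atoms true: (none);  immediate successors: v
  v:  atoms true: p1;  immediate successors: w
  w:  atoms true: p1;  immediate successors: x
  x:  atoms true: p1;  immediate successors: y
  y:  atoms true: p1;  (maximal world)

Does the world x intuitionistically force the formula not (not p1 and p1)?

x forces not (not p1 and p1): no world accessible from x forces not p1 and p1.

Yes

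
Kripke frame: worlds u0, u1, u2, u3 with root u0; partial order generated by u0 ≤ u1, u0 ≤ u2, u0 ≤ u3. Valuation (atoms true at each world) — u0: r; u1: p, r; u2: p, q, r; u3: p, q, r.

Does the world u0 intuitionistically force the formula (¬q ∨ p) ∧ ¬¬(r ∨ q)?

u0 ⊮ (¬q ∨ p) ∧ ¬¬(r ∨ q) since u0 fails ¬q ∨ p.

No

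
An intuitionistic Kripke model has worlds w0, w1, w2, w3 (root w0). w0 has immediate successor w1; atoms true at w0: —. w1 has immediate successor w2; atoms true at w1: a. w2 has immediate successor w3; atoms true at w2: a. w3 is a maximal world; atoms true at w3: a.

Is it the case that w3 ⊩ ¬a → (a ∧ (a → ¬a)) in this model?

Yes

w3 ⊩ ¬a → (a ∧ (a → ¬a)) vacuously: no world accessible from w3 forces the antecedent ¬a.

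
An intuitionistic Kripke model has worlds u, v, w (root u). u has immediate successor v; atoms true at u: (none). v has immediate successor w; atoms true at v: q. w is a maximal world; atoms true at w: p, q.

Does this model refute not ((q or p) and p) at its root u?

u does not force not ((q or p) and p) since w is accessible from u and w forces (q or p) and p.
w forces (q or p) and p since w forces both conjuncts.
So the root u does not force not ((q or p) and p); the model is a countermodel.

Yes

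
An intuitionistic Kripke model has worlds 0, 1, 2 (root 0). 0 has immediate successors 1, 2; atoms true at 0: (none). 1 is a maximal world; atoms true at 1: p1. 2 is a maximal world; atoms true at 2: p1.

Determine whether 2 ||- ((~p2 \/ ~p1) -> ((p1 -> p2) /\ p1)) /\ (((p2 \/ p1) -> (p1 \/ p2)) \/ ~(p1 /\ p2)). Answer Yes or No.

2 ||-/- ((~p2 \/ ~p1) -> ((p1 -> p2) /\ p1)) /\ (((p2 \/ p1) -> (p1 \/ p2)) \/ ~(p1 /\ p2)) since 2 fails (~p2 \/ ~p1) -> ((p1 -> p2) /\ p1).

No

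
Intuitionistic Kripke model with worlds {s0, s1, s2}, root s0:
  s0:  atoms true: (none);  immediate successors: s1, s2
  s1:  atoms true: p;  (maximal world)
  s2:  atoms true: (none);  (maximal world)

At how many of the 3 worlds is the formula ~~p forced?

s0: does not force it — s0 ||-/- ~~p since s2 is accessible from s0 and s2 ||- ~p.
s1: forces it.
s2: does not force it.
Worlds forcing the formula: {s1}.

1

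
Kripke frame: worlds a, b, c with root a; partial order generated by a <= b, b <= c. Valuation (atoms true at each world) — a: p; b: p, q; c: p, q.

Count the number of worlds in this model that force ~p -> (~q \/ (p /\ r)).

3

a: forces it.
b: forces it.
c: forces it.
Worlds forcing the formula: {a, b, c}.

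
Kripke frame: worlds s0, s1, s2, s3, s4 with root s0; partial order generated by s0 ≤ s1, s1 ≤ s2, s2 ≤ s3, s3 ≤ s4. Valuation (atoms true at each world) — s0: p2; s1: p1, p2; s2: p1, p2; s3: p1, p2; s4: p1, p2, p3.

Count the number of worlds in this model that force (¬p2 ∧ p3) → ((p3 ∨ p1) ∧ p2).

5

s0: forces it.
s1: forces it.
s2: forces it.
s3: forces it.
s4: forces it.
Worlds forcing the formula: {s0, s1, s2, s3, s4}.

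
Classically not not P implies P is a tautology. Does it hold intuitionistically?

No

This is double-negation elimination, which is not intuitionistically valid.
A Kripke countermodel: worlds s0, s1; order generated by s0 <= s1; atoms true at each world — s0:{}; s1:{P}.
s0 does not force not not P implies P: already at s0 itself, s0 forces not not P but s0 does not force P.
s0 lacks atom P, so s0 does not force P.
So the root s0 does not force the formula.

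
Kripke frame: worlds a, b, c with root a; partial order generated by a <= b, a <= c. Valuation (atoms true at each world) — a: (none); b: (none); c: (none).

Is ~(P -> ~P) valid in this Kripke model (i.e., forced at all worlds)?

Not every world: a ||-/- ~(P -> ~P).
a ||-/- ~(P -> ~P) since a is accessible from a and a ||- P -> ~P.
a ||- P -> ~P vacuously: no world accessible from a forces the antecedent P.

No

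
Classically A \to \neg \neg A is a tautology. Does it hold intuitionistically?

This is double-negation introduction, which is intuitionistically derivable.
If a world forces A then every accessible world forces A (persistence), so none forces \neg A; hence \neg \neg A.

Yes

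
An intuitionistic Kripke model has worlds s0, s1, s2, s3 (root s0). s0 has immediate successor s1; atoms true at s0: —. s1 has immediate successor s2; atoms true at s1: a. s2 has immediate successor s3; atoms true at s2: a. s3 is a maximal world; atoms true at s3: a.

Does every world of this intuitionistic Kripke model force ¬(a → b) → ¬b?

Yes

s0 ⊩ ¬(a → b) → ¬b: every world accessible from s0 that forces ¬(a → b) (namely s0, s1, s2, s3) also forces ¬b.
Since the root s0 forces ¬(a → b) → ¬b and forcing is persistent (monotone upward), every world forces it.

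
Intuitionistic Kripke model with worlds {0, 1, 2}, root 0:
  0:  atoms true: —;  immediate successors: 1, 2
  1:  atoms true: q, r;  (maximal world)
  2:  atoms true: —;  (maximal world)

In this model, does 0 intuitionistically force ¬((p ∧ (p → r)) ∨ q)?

0 ⊮ ¬((p ∧ (p → r)) ∨ q) since 1 is accessible from 0 and 1 ⊩ (p ∧ (p → r)) ∨ q.
1 ⊩ (p ∧ (p → r)) ∨ q via the disjunct q.

No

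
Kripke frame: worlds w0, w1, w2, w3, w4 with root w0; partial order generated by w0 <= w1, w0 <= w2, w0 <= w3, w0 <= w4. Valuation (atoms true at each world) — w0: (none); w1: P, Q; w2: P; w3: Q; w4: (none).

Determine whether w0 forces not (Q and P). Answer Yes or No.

No

w0 does not force not (Q and P) since w1 is accessible from w0 and w1 forces Q and P.
w1 forces Q and P since w1 forces both conjuncts.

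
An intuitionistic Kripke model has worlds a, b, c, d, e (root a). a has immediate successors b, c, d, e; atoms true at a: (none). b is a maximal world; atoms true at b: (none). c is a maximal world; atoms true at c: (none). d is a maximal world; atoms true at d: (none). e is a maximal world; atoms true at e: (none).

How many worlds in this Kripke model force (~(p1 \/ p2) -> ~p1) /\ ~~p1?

a: does not force it — a ||-/- (~(p1 \/ p2) -> ~p1) /\ ~~p1 since a fails ~~p1.
b: does not force it — b ||-/- (~(p1 \/ p2) -> ~p1) /\ ~~p1 since b fails ~~p1.
c: does not force it — c ||-/- (~(p1 \/ p2) -> ~p1) /\ ~~p1 since c fails ~~p1.
d: does not force it.
e: does not force it.
Worlds forcing the formula: { }.

0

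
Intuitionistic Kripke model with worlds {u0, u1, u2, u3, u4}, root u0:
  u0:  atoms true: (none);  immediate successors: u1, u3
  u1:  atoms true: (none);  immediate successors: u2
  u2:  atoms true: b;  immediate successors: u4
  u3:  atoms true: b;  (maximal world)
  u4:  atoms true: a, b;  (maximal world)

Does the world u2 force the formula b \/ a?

Yes

u2 ||- b \/ a via the disjunct b.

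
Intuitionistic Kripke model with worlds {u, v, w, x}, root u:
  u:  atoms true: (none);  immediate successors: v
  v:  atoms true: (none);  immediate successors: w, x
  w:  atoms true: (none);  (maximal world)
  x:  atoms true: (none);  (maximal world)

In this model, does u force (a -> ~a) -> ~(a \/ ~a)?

u ||-/- (a -> ~a) -> ~(a \/ ~a): already at u itself, u ||- a -> ~a but u ||-/- ~(a \/ ~a).
u ||-/- ~(a \/ ~a) since u is accessible from u and u ||- a \/ ~a.
u ||- a \/ ~a via the disjunct ~a.

No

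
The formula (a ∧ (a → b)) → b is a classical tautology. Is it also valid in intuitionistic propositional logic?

Yes

This is modus ponens in implicational form, which is intuitionistically derivable.
If a world forces a and a → b, then applying the implication at that world (which is accessible from itself) gives b.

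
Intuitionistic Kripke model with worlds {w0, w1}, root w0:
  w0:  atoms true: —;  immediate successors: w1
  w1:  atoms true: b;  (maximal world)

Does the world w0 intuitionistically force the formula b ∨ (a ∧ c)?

No

w0 ⊮ b ∨ (a ∧ c): neither disjunct is forced at w0.
w0 lacks atom b, so w0 ⊮ b.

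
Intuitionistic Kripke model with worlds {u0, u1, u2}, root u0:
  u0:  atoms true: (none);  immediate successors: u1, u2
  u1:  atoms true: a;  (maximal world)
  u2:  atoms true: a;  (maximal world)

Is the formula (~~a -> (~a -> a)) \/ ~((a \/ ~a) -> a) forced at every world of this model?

u0 ||- (~~a -> (~a -> a)) \/ ~((a \/ ~a) -> a) via the disjunct ~~a -> (~a -> a).
Since the root u0 forces (~~a -> (~a -> a)) \/ ~((a \/ ~a) -> a) and forcing is persistent (monotone upward), every world forces it.

Yes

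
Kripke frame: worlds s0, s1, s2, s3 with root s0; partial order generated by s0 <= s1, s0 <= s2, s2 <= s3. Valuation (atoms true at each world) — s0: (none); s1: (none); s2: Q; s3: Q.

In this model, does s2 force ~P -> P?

No

s2 ||-/- ~P -> P: already at s2 itself, s2 ||- ~P but s2 ||-/- P.
s2 lacks atom P, so s2 ||-/- P.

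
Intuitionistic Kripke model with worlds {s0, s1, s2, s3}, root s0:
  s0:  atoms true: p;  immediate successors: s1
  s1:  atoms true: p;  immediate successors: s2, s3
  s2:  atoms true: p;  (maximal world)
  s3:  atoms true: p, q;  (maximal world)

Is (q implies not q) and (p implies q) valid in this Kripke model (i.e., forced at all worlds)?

No

Not every world: s0 does not force (q implies not q) and (p implies q).
s0 does not force (q implies not q) and (p implies q) since s0 fails q implies not q.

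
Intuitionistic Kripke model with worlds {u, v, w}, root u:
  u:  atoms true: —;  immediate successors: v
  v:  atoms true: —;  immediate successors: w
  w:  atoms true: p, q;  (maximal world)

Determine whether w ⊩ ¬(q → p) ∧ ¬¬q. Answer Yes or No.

w ⊮ ¬(q → p) ∧ ¬¬q since w fails ¬(q → p).

No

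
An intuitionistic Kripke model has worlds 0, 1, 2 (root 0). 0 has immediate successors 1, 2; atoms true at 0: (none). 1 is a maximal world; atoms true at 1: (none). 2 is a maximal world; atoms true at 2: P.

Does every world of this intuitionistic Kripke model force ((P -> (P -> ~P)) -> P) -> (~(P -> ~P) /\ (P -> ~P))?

No

Not every world: 0 ||-/- ((P -> (P -> ~P)) -> P) -> (~(P -> ~P) /\ (P -> ~P)).
0 ||-/- ((P -> (P -> ~P)) -> P) -> (~(P -> ~P) /\ (P -> ~P)): at the accessible world 2, 2 ||- (P -> (P -> ~P)) -> P but 2 ||-/- ~(P -> ~P) /\ (P -> ~P).
2 ||-/- ~(P -> ~P) /\ (P -> ~P) since 2 fails P -> ~P.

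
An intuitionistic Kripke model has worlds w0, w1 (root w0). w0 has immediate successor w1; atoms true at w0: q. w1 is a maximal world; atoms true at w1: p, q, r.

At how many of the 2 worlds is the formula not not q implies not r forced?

0

w0: does not force it — w0 does not force not not q implies not r: already at w0 itself, w0 forces not not q but w0 does not force not r.
w1: does not force it.
Worlds forcing the formula: { }.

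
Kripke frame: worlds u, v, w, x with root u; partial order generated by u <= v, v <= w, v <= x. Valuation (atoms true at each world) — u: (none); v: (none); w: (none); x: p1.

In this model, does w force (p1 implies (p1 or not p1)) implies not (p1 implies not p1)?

w does not force (p1 implies (p1 or not p1)) implies not (p1 implies not p1): already at w itself, w forces p1 implies (p1 or not p1) but w does not force not (p1 implies not p1).
w does not force not (p1 implies not p1) since w is accessible from w and w forces p1 implies not p1.
w forces p1 implies not p1 vacuously: no world accessible from w forces the antecedent p1.

No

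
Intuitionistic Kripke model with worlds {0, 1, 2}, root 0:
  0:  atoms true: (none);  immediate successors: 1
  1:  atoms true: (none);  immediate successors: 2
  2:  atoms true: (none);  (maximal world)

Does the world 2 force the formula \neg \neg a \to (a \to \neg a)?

2 \Vdash \neg \neg a \to (a \to \neg a) vacuously: no world accessible from 2 forces the antecedent \neg \neg a.

Yes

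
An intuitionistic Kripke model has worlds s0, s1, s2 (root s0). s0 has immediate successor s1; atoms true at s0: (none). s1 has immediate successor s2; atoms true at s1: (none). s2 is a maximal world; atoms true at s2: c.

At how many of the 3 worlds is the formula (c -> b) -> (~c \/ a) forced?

s0: forces it.
s1: forces it.
s2: forces it.
Worlds forcing the formula: {s0, s1, s2}.

3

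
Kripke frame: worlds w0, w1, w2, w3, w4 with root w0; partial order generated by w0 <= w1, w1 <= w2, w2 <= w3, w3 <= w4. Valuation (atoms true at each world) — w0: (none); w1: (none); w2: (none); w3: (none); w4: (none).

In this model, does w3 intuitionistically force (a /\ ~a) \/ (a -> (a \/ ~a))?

Yes

w3 ||- (a /\ ~a) \/ (a -> (a \/ ~a)) via the disjunct a -> (a \/ ~a).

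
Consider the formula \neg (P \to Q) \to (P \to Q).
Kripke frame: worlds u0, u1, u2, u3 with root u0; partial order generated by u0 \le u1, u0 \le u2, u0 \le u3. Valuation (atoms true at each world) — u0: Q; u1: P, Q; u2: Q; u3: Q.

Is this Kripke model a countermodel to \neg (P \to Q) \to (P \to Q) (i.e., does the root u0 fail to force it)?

No

u0 \Vdash \neg (P \to Q) \to (P \to Q) vacuously: no world accessible from u0 forces the antecedent \neg (P \to Q).
So the root u0 forces \neg (P \to Q) \to (P \to Q); the model is not a countermodel.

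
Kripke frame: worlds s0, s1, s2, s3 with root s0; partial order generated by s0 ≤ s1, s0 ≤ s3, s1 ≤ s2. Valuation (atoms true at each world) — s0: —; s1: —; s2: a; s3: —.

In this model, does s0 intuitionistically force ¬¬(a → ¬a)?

s0 ⊮ ¬¬(a → ¬a) since s1 is accessible from s0 and s1 ⊩ ¬(a → ¬a).
s1 ⊩ ¬(a → ¬a): no world accessible from s1 forces a → ¬a.

No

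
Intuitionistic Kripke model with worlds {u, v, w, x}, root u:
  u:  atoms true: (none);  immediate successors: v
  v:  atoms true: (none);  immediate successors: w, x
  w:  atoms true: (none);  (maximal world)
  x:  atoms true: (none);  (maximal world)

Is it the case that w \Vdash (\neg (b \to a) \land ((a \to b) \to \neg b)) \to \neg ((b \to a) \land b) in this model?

Yes

w \Vdash (\neg (b \to a) \land ((a \to b) \to \neg b)) \to \neg ((b \to a) \land b) vacuously: no world accessible from w forces the antecedent \neg (b \to a) \land ((a \to b) \to \neg b).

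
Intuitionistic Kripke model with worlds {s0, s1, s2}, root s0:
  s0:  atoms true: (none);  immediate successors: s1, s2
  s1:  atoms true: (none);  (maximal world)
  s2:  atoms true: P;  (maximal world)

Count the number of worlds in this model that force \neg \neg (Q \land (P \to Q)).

0

s0: does not force it — s0 \nVdash \neg \neg (Q \land (P \to Q)) since s0 is accessible from s0 and s0 \Vdash \neg (Q \land (P \to Q)).
s1: does not force it — s1 \nVdash \neg \neg (Q \land (P \to Q)) since s1 is accessible from s1 and s1 \Vdash \neg (Q \land (P \to Q)).
s2: does not force it.
Worlds forcing the formula: { }.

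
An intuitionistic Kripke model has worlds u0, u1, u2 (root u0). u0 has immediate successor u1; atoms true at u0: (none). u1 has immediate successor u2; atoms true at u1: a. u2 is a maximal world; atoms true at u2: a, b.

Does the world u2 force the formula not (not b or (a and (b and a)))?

u2 does not force not (not b or (a and (b and a))) since u2 is accessible from u2 and u2 forces not b or (a and (b and a)).
u2 forces not b or (a and (b and a)) via the disjunct a and (b and a).

No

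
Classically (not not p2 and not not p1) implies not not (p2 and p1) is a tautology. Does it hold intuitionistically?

This is the distribution of double negation over conjunction, which is intuitionistically derivable.
Assume not not p2, not not p1, and not (p2 and p1). From p2 we'd get not p1 (since p2 and p1 is refuted), contradicting not not p1; so not p2, contradicting not not p2.

Yes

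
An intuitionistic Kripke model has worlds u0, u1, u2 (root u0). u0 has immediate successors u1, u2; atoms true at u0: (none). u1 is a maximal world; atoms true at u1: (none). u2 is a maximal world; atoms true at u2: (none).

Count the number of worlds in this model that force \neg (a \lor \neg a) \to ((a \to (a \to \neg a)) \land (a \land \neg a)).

3

u0: forces it.
u1: forces it.
u2: forces it.
Worlds forcing the formula: {u0, u1, u2}.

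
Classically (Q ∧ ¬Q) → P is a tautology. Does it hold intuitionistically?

This is an instance of ex falso quodlibet, which is intuitionistically derivable.
No world can force both Q and ¬Q, so the antecedent Q ∧ ¬Q is never forced and the implication holds vacuously at every world.

Yes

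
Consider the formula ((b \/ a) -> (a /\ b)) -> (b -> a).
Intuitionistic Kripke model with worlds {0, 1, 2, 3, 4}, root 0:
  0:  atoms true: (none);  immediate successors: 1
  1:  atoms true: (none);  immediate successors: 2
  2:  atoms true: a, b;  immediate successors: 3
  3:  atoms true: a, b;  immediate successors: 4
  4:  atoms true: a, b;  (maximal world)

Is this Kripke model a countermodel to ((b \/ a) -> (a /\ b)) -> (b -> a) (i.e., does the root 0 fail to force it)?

No

0 ||- ((b \/ a) -> (a /\ b)) -> (b -> a): every world accessible from 0 that forces (b \/ a) -> (a /\ b) (namely 0, 1, 2, 3, 4) also forces b -> a.
So the root 0 forces ((b \/ a) -> (a /\ b)) -> (b -> a); the model is not a countermodel.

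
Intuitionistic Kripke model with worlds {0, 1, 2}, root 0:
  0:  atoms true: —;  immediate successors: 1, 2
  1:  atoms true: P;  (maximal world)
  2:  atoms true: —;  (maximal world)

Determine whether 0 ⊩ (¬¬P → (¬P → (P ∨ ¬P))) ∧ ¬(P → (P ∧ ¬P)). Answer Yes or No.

0 ⊮ (¬¬P → (¬P → (P ∨ ¬P))) ∧ ¬(P → (P ∧ ¬P)) since 0 fails ¬(P → (P ∧ ¬P)).

No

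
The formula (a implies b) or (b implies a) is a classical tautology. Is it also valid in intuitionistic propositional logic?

This is the Gödel–Dummett linearity axiom, which is not intuitionistically valid.
A Kripke countermodel: worlds u0, u1, u2; order generated by u0 <= u1, u0 <= u2; atoms true at each world — u0:{}; u1:{a}; u2:{b}.
u0 does not force (a implies b) or (b implies a): neither disjunct is forced at u0.
u0 does not force a implies b: at the accessible world u1, u1 forces a but u1 does not force b.
u1 lacks atom b, so u1 does not force b.
So the root u0 does not force the formula.

No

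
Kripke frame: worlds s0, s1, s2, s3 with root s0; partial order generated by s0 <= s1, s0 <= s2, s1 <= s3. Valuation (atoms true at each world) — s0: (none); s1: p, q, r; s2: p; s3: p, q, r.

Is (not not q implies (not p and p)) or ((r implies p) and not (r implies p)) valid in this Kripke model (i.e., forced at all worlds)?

No

Not every world: s0 does not force (not not q implies (not p and p)) or ((r implies p) and not (r implies p)).
s0 does not force (not not q implies (not p and p)) or ((r implies p) and not (r implies p)): neither disjunct is forced at s0.
s0 does not force not not q implies (not p and p): at the accessible world s1, s1 forces not not q but s1 does not force not p and p.
s1 does not force not p and p since s1 fails not p.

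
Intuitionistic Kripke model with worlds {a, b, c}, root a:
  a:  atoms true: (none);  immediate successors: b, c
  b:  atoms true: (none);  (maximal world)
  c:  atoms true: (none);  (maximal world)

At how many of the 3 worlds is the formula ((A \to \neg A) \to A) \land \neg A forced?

0

a: does not force it — a \nVdash ((A \to \neg A) \to A) \land \neg A since a fails (A \to \neg A) \to A.
b: does not force it — b \nVdash ((A \to \neg A) \to A) \land \neg A since b fails (A \to \neg A) \to A.
c: does not force it — c \nVdash ((A \to \neg A) \to A) \land \neg A since c fails (A \to \neg A) \to A.
Worlds forcing the formula: { }.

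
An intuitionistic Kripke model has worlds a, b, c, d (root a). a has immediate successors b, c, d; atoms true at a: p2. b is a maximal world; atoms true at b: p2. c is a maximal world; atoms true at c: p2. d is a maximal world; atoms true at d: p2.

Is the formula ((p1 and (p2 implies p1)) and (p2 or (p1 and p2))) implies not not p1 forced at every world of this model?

a forces ((p1 and (p2 implies p1)) and (p2 or (p1 and p2))) implies not not p1 vacuously: no world accessible from a forces the antecedent (p1 and (p2 implies p1)) and (p2 or (p1 and p2)).
Since the root a forces ((p1 and (p2 implies p1)) and (p2 or (p1 and p2))) implies not not p1 and forcing is persistent (monotone upward), every world forces it.

Yes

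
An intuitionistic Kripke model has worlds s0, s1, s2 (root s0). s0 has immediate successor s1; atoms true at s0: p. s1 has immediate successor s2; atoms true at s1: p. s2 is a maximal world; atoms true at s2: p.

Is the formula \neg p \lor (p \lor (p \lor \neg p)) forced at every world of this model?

Yes

s0 \Vdash \neg p \lor (p \lor (p \lor \neg p)) via the disjunct p \lor (p \lor \neg p).
Since the root s0 forces \neg p \lor (p \lor (p \lor \neg p)) and forcing is persistent (monotone upward), every world forces it.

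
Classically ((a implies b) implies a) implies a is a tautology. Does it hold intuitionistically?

This is Peirce's law, which is not intuitionistically valid.
A Kripke countermodel: worlds 0, 1; order generated by 0 <= 1; atoms true at each world — 0:{}; 1:{a}.
0 does not force ((a implies b) implies a) implies a: already at 0 itself, 0 forces (a implies b) implies a but 0 does not force a.
0 lacks atom a, so 0 does not force a.
So the root 0 does not force the formula.

No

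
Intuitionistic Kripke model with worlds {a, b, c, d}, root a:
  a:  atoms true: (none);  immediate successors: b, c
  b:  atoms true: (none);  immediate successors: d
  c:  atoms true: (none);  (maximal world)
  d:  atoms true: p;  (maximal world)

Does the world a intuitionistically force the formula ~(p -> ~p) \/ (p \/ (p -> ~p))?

No

a ||-/- ~(p -> ~p) \/ (p \/ (p -> ~p)): neither disjunct is forced at a.
a ||-/- ~(p -> ~p) since c is accessible from a and c ||- p -> ~p.
c ||- p -> ~p vacuously: no world accessible from c forces the antecedent p.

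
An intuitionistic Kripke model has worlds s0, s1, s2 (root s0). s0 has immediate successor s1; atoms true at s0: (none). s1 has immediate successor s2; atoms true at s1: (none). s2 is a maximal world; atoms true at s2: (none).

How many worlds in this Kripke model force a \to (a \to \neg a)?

3

s0: forces it.
s1: forces it.
s2: forces it.
Worlds forcing the formula: {s0, s1, s2}.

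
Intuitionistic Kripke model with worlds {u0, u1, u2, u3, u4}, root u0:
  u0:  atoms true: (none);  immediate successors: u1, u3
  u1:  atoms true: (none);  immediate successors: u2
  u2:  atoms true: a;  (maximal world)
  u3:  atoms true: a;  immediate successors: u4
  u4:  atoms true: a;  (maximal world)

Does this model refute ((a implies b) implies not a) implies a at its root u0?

Yes

u0 does not force ((a implies b) implies not a) implies a: already at u0 itself, u0 forces (a implies b) implies not a but u0 does not force a.
u0 lacks atom a, so u0 does not force a.
So the root u0 does not force ((a implies b) implies not a) implies a; the model is a countermodel.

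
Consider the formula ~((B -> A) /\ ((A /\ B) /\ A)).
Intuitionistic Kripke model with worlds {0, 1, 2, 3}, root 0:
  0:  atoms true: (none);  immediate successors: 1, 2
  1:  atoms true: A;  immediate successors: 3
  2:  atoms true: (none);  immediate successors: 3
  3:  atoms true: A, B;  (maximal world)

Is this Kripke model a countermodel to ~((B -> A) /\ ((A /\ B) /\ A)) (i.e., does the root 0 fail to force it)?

Yes

0 ||-/- ~((B -> A) /\ ((A /\ B) /\ A)) since 3 is accessible from 0 and 3 ||- (B -> A) /\ ((A /\ B) /\ A).
3 ||- (B -> A) /\ ((A /\ B) /\ A) since 3 forces both conjuncts.
So the root 0 does not force ~((B -> A) /\ ((A /\ B) /\ A)); the model is a countermodel.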